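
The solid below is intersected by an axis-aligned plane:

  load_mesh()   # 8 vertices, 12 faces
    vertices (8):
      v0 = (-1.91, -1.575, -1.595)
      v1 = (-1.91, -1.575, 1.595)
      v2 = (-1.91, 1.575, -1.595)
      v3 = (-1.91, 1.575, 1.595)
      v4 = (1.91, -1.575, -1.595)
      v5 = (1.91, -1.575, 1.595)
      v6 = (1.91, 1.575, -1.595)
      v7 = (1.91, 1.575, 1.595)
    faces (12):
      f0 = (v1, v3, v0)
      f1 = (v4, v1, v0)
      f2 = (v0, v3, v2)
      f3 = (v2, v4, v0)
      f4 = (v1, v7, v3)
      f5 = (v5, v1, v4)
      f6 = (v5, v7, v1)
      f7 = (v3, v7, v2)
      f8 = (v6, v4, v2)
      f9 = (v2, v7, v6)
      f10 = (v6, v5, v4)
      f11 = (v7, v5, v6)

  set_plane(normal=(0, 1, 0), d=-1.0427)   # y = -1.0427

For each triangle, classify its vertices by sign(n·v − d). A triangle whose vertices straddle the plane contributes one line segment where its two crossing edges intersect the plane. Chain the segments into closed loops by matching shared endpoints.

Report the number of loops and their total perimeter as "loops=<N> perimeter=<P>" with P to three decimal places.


loops=1 perimeter=14.020

Straddling triangles (8 of 12):
  (v1,v3,v0) [-+-] → (-1.91, -1.0427, 1.595)–(-1.91, -1.0427, -1.05594)  len=2.6509
  (v0,v3,v2) [-++] → (-1.91, -1.0427, -1.05594)–(-1.91, -1.0427, -1.595)  len=0.5391
  (v2,v4,v0) [+--] → (1.26448, -1.0427, -1.595)–(-1.91, -1.0427, -1.595)  len=3.1745
  (v1,v7,v3) [-++] → (-1.26448, -1.0427, 1.595)–(-1.91, -1.0427, 1.595)  len=0.6455
  (v5,v7,v1) [-+-] → (1.91, -1.0427, 1.595)–(-1.26448, -1.0427, 1.595)  len=3.1745
  (v6,v4,v2) [+-+] → (1.91, -1.0427, -1.595)–(1.26448, -1.0427, -1.595)  len=0.6455
  (v6,v5,v4) [+--] → (1.91, -1.0427, 1.05594)–(1.91, -1.0427, -1.595)  len=2.6509
  (v7,v5,v6) [+-+] → (1.91, -1.0427, 1.595)–(1.91, -1.0427, 1.05594)  len=0.5391

Chained into 1 loop(s):
  loop 1: 8 segments, perimeter = 14.0200
Total perimeter = 14.020


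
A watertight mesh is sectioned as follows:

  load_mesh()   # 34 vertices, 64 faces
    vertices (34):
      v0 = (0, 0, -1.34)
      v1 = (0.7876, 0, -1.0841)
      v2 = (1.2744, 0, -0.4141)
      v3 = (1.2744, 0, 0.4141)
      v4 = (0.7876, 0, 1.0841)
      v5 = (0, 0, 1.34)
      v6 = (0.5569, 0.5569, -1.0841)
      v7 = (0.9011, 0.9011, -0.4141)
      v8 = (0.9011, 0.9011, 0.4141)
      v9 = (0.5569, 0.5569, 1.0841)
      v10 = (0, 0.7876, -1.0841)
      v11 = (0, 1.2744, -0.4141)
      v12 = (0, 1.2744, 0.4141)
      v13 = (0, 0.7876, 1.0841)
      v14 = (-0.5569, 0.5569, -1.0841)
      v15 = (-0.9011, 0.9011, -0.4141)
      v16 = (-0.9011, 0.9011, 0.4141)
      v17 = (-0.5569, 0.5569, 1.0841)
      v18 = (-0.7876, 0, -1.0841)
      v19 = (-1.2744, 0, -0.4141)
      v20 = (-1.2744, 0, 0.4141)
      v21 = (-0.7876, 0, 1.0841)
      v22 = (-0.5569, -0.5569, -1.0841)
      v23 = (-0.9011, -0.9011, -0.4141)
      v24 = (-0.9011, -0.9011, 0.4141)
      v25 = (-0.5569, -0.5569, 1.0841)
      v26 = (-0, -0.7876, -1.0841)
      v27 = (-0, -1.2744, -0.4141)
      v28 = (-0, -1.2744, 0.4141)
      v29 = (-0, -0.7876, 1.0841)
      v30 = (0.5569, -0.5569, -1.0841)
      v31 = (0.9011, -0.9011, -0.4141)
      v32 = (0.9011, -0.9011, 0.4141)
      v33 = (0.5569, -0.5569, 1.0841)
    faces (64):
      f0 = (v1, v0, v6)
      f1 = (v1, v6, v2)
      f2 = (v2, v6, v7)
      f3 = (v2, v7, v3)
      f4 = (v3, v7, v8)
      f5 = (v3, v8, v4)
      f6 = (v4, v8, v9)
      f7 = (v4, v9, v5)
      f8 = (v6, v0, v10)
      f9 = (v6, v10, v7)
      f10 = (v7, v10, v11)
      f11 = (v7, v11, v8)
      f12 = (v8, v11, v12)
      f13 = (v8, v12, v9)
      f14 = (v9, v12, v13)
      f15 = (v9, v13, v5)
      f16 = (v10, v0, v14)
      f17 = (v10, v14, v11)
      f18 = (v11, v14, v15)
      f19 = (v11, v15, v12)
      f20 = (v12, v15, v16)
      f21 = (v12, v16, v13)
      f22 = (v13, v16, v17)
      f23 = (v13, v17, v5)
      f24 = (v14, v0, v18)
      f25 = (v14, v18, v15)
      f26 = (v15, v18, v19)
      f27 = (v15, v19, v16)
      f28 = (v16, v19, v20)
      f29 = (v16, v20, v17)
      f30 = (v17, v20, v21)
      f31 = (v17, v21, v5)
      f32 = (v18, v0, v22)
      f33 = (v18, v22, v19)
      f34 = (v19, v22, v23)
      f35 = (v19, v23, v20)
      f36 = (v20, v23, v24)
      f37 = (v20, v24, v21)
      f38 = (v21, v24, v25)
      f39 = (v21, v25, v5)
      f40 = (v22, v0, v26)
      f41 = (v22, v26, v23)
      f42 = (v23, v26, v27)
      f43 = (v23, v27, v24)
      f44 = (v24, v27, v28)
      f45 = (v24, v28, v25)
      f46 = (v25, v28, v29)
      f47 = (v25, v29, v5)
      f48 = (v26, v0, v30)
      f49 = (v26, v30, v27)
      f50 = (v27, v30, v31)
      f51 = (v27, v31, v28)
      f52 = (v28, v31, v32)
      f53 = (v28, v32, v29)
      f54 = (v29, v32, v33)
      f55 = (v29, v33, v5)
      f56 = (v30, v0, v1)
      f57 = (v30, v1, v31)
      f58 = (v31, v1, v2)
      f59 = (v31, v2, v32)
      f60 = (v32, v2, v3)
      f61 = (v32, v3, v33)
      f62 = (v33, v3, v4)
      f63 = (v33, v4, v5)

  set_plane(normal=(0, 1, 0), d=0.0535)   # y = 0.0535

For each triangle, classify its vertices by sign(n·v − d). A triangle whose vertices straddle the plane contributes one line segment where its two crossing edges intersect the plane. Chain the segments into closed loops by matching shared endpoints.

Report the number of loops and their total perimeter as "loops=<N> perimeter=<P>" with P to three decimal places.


loops=1 perimeter=8.179

Straddling triangles (20 of 64):
  (v1,v0,v6) [--+] → (0.0535, 0.0535, -1.31542)–(0.765437, 0.0535, -1.0841)  len=0.7486
  (v1,v6,v2) [-+-] → (0.765437, 0.0535, -1.0841)–(1.20547, 0.0535, -0.478465)  len=0.7486
  (v2,v6,v7) [-++] → (1.20547, 0.0535, -0.478465)–(1.25224, 0.0535, -0.4141)  len=0.0796
  (v2,v7,v3) [-+-] → (1.25224, 0.0535, -0.4141)–(1.25224, 0.0535, 0.364928)  len=0.7790
  (v3,v7,v8) [-++] → (1.25224, 0.0535, 0.364928)–(1.25224, 0.0535, 0.4141)  len=0.0492
  (v3,v8,v4) [-+-] → (1.25224, 0.0535, 0.4141)–(0.794339, 0.0535, 1.04432)  len=0.7790
  (v4,v8,v9) [-++] → (0.794339, 0.0535, 1.04432)–(0.765437, 0.0535, 1.0841)  len=0.0492
  (v4,v9,v5) [-+-] → (0.765437, 0.0535, 1.0841)–(0.0535, 0.0535, 1.31542)  len=0.7486
  (v6,v0,v10) [+-+] → (0.0535, 0.0535, -1.31542)–(0, 0.0535, -1.32262)  len=0.0540
  (v9,v13,v5) [++-] → (0, 0.0535, 1.32262)–(0.0535, 0.0535, 1.31542)  len=0.0540
  (v10,v0,v14) [+-+] → (0, 0.0535, -1.32262)–(-0.0535, 0.0535, -1.31542)  len=0.0540
  (v13,v17,v5) [++-] → (-0.0535, 0.0535, 1.31542)–(0, 0.0535, 1.32262)  len=0.0540
  (v14,v0,v18) [+--] → (-0.0535, 0.0535, -1.31542)–(-0.765437, 0.0535, -1.0841)  len=0.7486
  (v14,v18,v15) [+-+] → (-0.765437, 0.0535, -1.0841)–(-0.794339, 0.0535, -1.04432)  len=0.0492
  (v15,v18,v19) [+--] → (-0.794339, 0.0535, -1.04432)–(-1.25224, 0.0535, -0.4141)  len=0.7790
  (v15,v19,v16) [+-+] → (-1.25224, 0.0535, -0.4141)–(-1.25224, 0.0535, -0.364928)  len=0.0492
  (v16,v19,v20) [+--] → (-1.25224, 0.0535, -0.364928)–(-1.25224, 0.0535, 0.4141)  len=0.7790
  (v16,v20,v17) [+-+] → (-1.25224, 0.0535, 0.4141)–(-1.20547, 0.0535, 0.478465)  len=0.0796
  (v17,v20,v21) [+--] → (-1.20547, 0.0535, 0.478465)–(-0.765437, 0.0535, 1.0841)  len=0.7486
  (v17,v21,v5) [+--] → (-0.765437, 0.0535, 1.0841)–(-0.0535, 0.0535, 1.31542)  len=0.7486

Chained into 1 loop(s):
  loop 1: 20 segments, perimeter = 8.1793
Total perimeter = 8.179


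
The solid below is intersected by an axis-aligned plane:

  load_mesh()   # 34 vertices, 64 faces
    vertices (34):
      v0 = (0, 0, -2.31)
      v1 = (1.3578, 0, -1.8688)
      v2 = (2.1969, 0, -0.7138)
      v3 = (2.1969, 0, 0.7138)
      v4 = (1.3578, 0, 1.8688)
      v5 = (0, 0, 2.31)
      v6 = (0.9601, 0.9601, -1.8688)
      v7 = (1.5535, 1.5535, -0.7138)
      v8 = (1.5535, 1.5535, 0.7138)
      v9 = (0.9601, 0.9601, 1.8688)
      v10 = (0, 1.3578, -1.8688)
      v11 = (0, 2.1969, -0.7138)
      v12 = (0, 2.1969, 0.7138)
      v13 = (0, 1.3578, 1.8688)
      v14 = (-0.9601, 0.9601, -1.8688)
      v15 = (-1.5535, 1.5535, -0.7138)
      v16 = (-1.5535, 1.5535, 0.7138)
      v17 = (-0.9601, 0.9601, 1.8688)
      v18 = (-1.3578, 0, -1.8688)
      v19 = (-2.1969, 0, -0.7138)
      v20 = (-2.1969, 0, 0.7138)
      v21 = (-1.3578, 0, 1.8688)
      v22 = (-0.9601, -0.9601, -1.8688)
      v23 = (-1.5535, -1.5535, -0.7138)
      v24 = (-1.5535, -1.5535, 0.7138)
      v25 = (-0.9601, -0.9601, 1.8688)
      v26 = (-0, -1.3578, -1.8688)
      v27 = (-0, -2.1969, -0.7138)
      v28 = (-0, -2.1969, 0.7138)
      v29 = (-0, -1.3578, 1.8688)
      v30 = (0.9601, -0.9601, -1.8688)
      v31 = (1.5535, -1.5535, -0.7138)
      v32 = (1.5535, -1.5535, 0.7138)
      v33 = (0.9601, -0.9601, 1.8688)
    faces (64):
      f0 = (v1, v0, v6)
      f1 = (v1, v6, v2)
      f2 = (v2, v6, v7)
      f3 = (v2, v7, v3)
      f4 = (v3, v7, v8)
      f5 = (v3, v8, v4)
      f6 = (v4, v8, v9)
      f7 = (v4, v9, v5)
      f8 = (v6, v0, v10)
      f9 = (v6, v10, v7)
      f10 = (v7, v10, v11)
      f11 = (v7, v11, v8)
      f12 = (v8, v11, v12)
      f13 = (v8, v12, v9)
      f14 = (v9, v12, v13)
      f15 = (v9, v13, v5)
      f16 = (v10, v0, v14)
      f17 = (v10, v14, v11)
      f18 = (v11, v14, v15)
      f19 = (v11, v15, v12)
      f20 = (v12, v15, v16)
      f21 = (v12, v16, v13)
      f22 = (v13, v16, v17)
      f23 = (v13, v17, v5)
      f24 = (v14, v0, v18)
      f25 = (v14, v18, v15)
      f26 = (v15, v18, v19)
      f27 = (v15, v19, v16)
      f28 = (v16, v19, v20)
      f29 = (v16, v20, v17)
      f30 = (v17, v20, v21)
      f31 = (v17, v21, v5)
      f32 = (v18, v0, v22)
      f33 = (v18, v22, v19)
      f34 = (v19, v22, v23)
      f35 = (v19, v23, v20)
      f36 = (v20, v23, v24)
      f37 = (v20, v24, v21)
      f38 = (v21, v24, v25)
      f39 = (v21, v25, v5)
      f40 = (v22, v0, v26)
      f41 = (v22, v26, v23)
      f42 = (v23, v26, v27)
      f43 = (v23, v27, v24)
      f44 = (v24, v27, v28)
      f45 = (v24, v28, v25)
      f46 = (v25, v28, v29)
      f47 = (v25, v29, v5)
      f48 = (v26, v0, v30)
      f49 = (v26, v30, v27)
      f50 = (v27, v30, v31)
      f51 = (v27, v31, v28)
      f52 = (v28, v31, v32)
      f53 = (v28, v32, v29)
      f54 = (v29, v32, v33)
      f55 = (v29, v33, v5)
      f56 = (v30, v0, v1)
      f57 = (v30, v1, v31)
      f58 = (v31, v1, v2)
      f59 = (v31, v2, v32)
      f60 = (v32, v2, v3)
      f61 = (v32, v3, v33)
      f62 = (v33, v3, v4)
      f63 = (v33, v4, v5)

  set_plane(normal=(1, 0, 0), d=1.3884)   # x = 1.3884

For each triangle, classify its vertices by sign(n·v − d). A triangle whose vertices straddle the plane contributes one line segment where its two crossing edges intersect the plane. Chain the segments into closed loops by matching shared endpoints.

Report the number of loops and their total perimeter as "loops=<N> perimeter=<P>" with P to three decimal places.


loops=1 perimeter=10.837

Straddling triangles (18 of 64):
  (v1,v6,v2) [--+] → (1.3884, 0.62762, -1.46883)–(1.3884, 0, -1.82668)  len=0.7225
  (v2,v6,v7) [+-+] → (1.3884, 0.62762, -1.46883)–(1.3884, 1.3884, -1.03515)  len=0.8757
  (v3,v8,v4) [++-] → (1.3884, 0.242908, 1.6882)–(1.3884, 0, 1.82668)  len=0.2796
  (v4,v8,v9) [-+-] → (1.3884, 0.242908, 1.6882)–(1.3884, 1.3884, 1.03515)  len=1.3186
  (v6,v10,v7) [--+] → (1.3884, 1.5327, -0.836549)–(1.3884, 1.3884, -1.03515)  len=0.2455
  (v7,v10,v11) [+--] → (1.3884, 1.5327, -0.836549)–(1.3884, 1.62188, -0.7138)  len=0.1517
  (v7,v11,v8) [+-+] → (1.3884, 1.62188, -0.7138)–(1.3884, 1.62188, 0.56208)  len=1.2759
  (v8,v11,v12) [+--] → (1.3884, 1.62188, 0.56208)–(1.3884, 1.62188, 0.7138)  len=0.1517
  (v8,v12,v9) [+--] → (1.3884, 1.62188, 0.7138)–(1.3884, 1.3884, 1.03515)  len=0.3972
  (v27,v30,v31) [--+] → (1.3884, -1.3884, -1.03515)–(1.3884, -1.62188, -0.7138)  len=0.3972
  (v27,v31,v28) [-+-] → (1.3884, -1.62188, -0.7138)–(1.3884, -1.62188, -0.56208)  len=0.1517
  (v28,v31,v32) [-++] → (1.3884, -1.62188, -0.56208)–(1.3884, -1.62188, 0.7138)  len=1.2759
  (v28,v32,v29) [-+-] → (1.3884, -1.62188, 0.7138)–(1.3884, -1.5327, 0.836549)  len=0.1517
  (v29,v32,v33) [-+-] → (1.3884, -1.5327, 0.836549)–(1.3884, -1.3884, 1.03515)  len=0.2455
  (v30,v1,v31) [--+] → (1.3884, -0.242908, -1.6882)–(1.3884, -1.3884, -1.03515)  len=1.3186
  (v31,v1,v2) [+-+] → (1.3884, -0.242908, -1.6882)–(1.3884, 0, -1.82668)  len=0.2796
  (v32,v3,v33) [++-] → (1.3884, -0.62762, 1.46883)–(1.3884, -1.3884, 1.03515)  len=0.8757
  (v33,v3,v4) [-+-] → (1.3884, -0.62762, 1.46883)–(1.3884, 0, 1.82668)  len=0.7225

Chained into 1 loop(s):
  loop 1: 18 segments, perimeter = 10.8368
Total perimeter = 10.837


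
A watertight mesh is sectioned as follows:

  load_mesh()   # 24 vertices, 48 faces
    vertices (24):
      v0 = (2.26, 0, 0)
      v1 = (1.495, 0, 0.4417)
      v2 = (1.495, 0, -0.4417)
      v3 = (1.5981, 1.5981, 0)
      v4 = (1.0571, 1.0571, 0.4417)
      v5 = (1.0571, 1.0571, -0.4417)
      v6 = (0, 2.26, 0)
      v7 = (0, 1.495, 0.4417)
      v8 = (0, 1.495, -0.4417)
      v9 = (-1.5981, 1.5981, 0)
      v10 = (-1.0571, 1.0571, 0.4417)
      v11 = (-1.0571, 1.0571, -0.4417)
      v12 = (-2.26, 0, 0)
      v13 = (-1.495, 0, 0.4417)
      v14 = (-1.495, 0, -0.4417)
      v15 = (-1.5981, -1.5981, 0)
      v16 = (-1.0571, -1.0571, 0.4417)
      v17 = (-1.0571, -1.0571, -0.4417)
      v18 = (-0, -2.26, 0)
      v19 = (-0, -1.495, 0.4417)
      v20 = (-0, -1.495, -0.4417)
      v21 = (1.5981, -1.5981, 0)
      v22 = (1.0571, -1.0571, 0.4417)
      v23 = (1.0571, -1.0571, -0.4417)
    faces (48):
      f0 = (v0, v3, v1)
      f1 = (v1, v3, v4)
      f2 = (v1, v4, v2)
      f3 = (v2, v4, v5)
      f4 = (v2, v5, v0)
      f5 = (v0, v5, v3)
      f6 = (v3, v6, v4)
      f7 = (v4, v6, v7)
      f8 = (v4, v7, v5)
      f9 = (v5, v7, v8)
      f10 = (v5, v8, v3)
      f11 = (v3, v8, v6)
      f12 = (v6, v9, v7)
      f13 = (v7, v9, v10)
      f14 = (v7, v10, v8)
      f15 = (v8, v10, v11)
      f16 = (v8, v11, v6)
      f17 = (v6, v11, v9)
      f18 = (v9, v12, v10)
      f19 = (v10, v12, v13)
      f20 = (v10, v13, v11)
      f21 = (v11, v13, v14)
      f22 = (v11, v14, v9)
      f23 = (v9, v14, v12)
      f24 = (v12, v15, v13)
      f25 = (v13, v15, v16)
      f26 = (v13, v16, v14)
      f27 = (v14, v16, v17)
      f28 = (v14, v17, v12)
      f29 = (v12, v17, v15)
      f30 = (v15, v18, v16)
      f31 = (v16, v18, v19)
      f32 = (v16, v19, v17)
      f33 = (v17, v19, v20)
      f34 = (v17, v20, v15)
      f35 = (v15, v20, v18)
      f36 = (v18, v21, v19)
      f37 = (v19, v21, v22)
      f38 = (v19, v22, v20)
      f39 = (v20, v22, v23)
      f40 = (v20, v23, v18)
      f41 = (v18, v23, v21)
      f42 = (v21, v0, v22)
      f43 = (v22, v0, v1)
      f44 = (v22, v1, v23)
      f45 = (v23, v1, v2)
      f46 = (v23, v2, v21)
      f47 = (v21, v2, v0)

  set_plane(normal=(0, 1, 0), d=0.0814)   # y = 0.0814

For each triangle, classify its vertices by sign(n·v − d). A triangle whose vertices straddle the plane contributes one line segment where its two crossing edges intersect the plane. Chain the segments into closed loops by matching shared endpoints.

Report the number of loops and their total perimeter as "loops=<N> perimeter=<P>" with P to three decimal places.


Straddling triangles (12 of 48):
  (v0,v3,v1) [-+-] → (2.22629, 0.0814, 0)–(1.50025, 0.0814, 0.419202)  len=0.8384
  (v1,v3,v4) [-++] → (1.50025, 0.0814, 0.419202)–(1.46128, 0.0814, 0.4417)  len=0.0450
  (v1,v4,v2) [-+-] → (1.46128, 0.0814, 0.4417)–(1.46128, 0.0814, -0.373675)  len=0.8154
  (v2,v4,v5) [-++] → (1.46128, 0.0814, -0.373675)–(1.46128, 0.0814, -0.4417)  len=0.0680
  (v2,v5,v0) [-+-] → (1.46128, 0.0814, -0.4417)–(2.16737, 0.0814, -0.0340123)  len=0.8153
  (v0,v5,v3) [-++] → (2.16737, 0.0814, -0.0340123)–(2.22629, 0.0814, 0)  len=0.0680
  (v9,v12,v10) [+-+] → (-2.22629, 0.0814, 0)–(-2.16737, 0.0814, 0.0340123)  len=0.0680
  (v10,v12,v13) [+--] → (-2.16737, 0.0814, 0.0340123)–(-1.46128, 0.0814, 0.4417)  len=0.8153
  (v10,v13,v11) [+-+] → (-1.46128, 0.0814, 0.4417)–(-1.46128, 0.0814, 0.373675)  len=0.0680
  (v11,v13,v14) [+--] → (-1.46128, 0.0814, 0.373675)–(-1.46128, 0.0814, -0.4417)  len=0.8154
  (v11,v14,v9) [+-+] → (-1.46128, 0.0814, -0.4417)–(-1.50025, 0.0814, -0.419202)  len=0.0450
  (v9,v14,v12) [+--] → (-1.50025, 0.0814, -0.419202)–(-2.22629, 0.0814, 0)  len=0.8384

Chained into 2 loop(s):
  loop 1: 6 segments, perimeter = 2.6501
  loop 2: 6 segments, perimeter = 2.6501
Total perimeter = 5.300

loops=2 perimeter=5.300


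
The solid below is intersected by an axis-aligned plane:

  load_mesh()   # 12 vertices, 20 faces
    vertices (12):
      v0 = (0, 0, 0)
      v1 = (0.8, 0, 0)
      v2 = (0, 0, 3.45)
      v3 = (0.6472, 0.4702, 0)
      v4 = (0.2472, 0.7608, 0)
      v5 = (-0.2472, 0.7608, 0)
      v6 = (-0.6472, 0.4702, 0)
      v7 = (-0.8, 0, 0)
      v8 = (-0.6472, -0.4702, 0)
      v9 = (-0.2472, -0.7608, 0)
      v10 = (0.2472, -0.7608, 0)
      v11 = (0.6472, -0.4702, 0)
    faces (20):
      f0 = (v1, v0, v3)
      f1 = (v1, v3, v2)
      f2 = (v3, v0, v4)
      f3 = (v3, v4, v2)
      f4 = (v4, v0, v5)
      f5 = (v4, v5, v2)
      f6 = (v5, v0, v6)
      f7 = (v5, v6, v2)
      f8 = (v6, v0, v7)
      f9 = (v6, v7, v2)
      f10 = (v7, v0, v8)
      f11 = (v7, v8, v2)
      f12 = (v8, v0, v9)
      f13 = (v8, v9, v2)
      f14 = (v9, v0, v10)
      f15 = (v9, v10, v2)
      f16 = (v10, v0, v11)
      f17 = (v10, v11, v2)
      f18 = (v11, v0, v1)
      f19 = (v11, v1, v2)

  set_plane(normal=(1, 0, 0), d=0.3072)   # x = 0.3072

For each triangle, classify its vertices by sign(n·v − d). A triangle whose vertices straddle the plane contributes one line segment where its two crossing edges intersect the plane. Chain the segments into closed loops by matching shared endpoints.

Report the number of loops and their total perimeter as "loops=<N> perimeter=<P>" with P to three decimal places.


Straddling triangles (8 of 20):
  (v1,v0,v3) [+-+] → (0.3072, 0, 0)–(0.3072, 0.223185, 0)  len=0.2232
  (v1,v3,v2) [++-] → (0.3072, 0.223185, 1.81242)–(0.3072, 0, 2.1252)  len=0.3842
  (v3,v0,v4) [+--] → (0.3072, 0.223185, 0)–(0.3072, 0.71721, 0)  len=0.4940
  (v3,v4,v2) [+--] → (0.3072, 0.71721, 0)–(0.3072, 0.223185, 1.81242)  len=1.8785
  (v10,v0,v11) [--+] → (0.3072, -0.223185, 0)–(0.3072, -0.71721, 0)  len=0.4940
  (v10,v11,v2) [-+-] → (0.3072, -0.71721, 0)–(0.3072, -0.223185, 1.81242)  len=1.8785
  (v11,v0,v1) [+-+] → (0.3072, -0.223185, 0)–(0.3072, 0, 0)  len=0.2232
  (v11,v1,v2) [++-] → (0.3072, 0, 2.1252)–(0.3072, -0.223185, 1.81242)  len=0.3842

Chained into 1 loop(s):
  loop 1: 8 segments, perimeter = 5.9600
Total perimeter = 5.960

loops=1 perimeter=5.960


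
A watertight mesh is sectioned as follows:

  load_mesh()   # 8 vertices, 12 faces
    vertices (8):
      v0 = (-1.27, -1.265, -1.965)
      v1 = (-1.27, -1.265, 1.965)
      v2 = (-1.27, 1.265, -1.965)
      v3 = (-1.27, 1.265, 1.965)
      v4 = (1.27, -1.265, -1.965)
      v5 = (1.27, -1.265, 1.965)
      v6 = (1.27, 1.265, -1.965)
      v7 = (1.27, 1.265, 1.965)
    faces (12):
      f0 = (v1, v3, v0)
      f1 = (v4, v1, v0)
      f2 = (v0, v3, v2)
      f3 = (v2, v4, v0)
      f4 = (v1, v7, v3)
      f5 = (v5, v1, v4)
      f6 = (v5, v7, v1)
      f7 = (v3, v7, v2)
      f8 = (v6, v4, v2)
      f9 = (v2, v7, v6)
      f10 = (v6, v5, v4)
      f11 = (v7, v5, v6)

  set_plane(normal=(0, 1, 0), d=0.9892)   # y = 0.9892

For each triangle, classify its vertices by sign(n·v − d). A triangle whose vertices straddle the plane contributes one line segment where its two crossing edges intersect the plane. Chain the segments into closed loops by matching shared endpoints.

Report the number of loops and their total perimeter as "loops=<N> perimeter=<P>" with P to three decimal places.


loops=1 perimeter=12.940

Straddling triangles (8 of 12):
  (v1,v3,v0) [-+-] → (-1.27, 0.9892, 1.965)–(-1.27, 0.9892, 1.53658)  len=0.4284
  (v0,v3,v2) [-++] → (-1.27, 0.9892, 1.53658)–(-1.27, 0.9892, -1.965)  len=3.5016
  (v2,v4,v0) [+--] → (-0.99311, 0.9892, -1.965)–(-1.27, 0.9892, -1.965)  len=0.2769
  (v1,v7,v3) [-++] → (0.99311, 0.9892, 1.965)–(-1.27, 0.9892, 1.965)  len=2.2631
  (v5,v7,v1) [-+-] → (1.27, 0.9892, 1.965)–(0.99311, 0.9892, 1.965)  len=0.2769
  (v6,v4,v2) [+-+] → (1.27, 0.9892, -1.965)–(-0.99311, 0.9892, -1.965)  len=2.2631
  (v6,v5,v4) [+--] → (1.27, 0.9892, -1.53658)–(1.27, 0.9892, -1.965)  len=0.4284
  (v7,v5,v6) [+-+] → (1.27, 0.9892, 1.965)–(1.27, 0.9892, -1.53658)  len=3.5016

Chained into 1 loop(s):
  loop 1: 8 segments, perimeter = 12.9400
Total perimeter = 12.940


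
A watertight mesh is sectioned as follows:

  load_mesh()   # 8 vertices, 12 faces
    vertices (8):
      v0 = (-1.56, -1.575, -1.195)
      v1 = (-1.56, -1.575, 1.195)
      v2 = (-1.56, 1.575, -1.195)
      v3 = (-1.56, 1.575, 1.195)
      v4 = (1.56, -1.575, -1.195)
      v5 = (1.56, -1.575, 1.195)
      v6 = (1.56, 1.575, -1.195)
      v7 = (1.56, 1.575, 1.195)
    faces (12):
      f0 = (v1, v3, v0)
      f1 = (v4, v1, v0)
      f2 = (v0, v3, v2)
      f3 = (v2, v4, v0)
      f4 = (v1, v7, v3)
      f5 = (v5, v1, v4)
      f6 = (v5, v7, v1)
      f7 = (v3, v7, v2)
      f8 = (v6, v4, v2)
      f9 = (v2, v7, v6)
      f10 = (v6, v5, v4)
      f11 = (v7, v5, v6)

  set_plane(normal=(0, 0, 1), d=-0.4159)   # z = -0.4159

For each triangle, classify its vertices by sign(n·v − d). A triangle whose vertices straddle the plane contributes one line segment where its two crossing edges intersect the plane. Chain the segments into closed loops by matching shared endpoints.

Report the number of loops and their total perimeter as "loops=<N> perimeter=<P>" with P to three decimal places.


Straddling triangles (8 of 12):
  (v1,v3,v0) [++-] → (-1.56, -0.548153, -0.4159)–(-1.56, -1.575, -0.4159)  len=1.0268
  (v4,v1,v0) [-+-] → (0.542932, -1.575, -0.4159)–(-1.56, -1.575, -0.4159)  len=2.1029
  (v0,v3,v2) [-+-] → (-1.56, -0.548153, -0.4159)–(-1.56, 1.575, -0.4159)  len=2.1232
  (v5,v1,v4) [++-] → (0.542932, -1.575, -0.4159)–(1.56, -1.575, -0.4159)  len=1.0171
  (v3,v7,v2) [++-] → (-0.542932, 1.575, -0.4159)–(-1.56, 1.575, -0.4159)  len=1.0171
  (v2,v7,v6) [-+-] → (-0.542932, 1.575, -0.4159)–(1.56, 1.575, -0.4159)  len=2.1029
  (v6,v5,v4) [-+-] → (1.56, 0.548153, -0.4159)–(1.56, -1.575, -0.4159)  len=2.1232
  (v7,v5,v6) [++-] → (1.56, 0.548153, -0.4159)–(1.56, 1.575, -0.4159)  len=1.0268

Chained into 1 loop(s):
  loop 1: 8 segments, perimeter = 12.5400
Total perimeter = 12.540

loops=1 perimeter=12.540


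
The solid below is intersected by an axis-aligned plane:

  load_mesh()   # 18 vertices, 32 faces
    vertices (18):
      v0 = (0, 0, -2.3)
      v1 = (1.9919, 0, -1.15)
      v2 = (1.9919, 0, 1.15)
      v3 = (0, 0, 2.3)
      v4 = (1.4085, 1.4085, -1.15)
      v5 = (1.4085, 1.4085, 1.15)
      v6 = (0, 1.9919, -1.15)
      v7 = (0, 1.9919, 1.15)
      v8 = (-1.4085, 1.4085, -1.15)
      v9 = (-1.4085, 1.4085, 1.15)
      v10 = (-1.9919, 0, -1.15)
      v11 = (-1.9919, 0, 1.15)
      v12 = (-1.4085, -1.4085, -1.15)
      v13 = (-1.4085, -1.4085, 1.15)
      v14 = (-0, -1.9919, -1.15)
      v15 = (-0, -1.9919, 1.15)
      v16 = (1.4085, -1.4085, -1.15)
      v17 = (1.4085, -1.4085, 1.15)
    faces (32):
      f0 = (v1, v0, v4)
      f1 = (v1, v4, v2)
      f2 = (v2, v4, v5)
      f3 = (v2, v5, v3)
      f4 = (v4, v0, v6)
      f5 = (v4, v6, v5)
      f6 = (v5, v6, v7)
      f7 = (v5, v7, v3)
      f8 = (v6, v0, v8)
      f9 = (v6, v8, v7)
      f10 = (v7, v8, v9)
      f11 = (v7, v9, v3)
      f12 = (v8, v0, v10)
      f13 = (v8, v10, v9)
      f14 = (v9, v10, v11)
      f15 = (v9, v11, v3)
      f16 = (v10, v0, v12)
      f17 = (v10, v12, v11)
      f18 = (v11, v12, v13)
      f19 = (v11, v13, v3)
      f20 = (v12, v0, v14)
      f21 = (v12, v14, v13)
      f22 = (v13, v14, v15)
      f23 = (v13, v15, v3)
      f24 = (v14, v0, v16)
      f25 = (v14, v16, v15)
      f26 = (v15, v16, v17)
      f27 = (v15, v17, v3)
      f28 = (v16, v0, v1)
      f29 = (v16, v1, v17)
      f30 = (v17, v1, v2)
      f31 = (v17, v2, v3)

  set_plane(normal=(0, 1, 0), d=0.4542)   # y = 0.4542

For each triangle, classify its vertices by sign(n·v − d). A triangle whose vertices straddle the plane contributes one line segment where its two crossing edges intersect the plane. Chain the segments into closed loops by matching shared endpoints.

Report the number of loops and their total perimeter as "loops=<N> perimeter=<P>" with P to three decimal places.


Straddling triangles (12 of 32):
  (v1,v0,v4) [--+] → (0.4542, 0.4542, -1.92916)–(1.80377, 0.4542, -1.15)  len=1.5583
  (v1,v4,v2) [-+-] → (1.80377, 0.4542, -1.15)–(1.80377, 0.4542, 0.408317)  len=1.5583
  (v2,v4,v5) [-++] → (1.80377, 0.4542, 0.408317)–(1.80377, 0.4542, 1.15)  len=0.7417
  (v2,v5,v3) [-+-] → (1.80377, 0.4542, 1.15)–(0.4542, 0.4542, 1.92916)  len=1.5583
  (v4,v0,v6) [+-+] → (0.4542, 0.4542, -1.92916)–(0, 0.4542, -2.03777)  len=0.4670
  (v5,v7,v3) [++-] → (0, 0.4542, 2.03777)–(0.4542, 0.4542, 1.92916)  len=0.4670
  (v6,v0,v8) [+-+] → (0, 0.4542, -2.03777)–(-0.4542, 0.4542, -1.92916)  len=0.4670
  (v7,v9,v3) [++-] → (-0.4542, 0.4542, 1.92916)–(0, 0.4542, 2.03777)  len=0.4670
  (v8,v0,v10) [+--] → (-0.4542, 0.4542, -1.92916)–(-1.80377, 0.4542, -1.15)  len=1.5583
  (v8,v10,v9) [+-+] → (-1.80377, 0.4542, -1.15)–(-1.80377, 0.4542, -0.408317)  len=0.7417
  (v9,v10,v11) [+--] → (-1.80377, 0.4542, -0.408317)–(-1.80377, 0.4542, 1.15)  len=1.5583
  (v9,v11,v3) [+--] → (-1.80377, 0.4542, 1.15)–(-0.4542, 0.4542, 1.92916)  len=1.5583

Chained into 1 loop(s):
  loop 1: 12 segments, perimeter = 12.7014
Total perimeter = 12.701

loops=1 perimeter=12.701


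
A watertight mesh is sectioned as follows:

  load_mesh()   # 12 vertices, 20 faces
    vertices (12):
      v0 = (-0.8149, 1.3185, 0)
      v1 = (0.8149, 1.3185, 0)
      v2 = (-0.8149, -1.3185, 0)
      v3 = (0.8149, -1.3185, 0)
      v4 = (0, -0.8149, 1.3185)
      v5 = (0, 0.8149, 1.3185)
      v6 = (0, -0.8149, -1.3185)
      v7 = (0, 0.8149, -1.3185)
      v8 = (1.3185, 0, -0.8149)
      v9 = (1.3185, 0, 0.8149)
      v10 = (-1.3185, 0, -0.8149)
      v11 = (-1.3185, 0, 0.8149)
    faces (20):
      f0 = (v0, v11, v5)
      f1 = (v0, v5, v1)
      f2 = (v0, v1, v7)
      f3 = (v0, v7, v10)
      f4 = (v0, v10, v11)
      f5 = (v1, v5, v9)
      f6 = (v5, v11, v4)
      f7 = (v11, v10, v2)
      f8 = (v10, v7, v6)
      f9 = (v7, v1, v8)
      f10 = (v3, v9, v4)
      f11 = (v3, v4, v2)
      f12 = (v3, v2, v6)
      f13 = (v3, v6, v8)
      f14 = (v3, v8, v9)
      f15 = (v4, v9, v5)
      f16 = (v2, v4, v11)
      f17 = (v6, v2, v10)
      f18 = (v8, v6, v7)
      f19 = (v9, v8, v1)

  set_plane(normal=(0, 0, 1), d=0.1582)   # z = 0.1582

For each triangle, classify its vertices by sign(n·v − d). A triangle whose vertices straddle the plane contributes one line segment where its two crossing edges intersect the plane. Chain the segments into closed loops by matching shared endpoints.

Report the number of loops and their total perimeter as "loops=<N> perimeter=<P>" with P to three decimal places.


loops=1 perimeter=8.524

Straddling triangles (10 of 20):
  (v0,v11,v5) [-++] → (-0.912666, 1.06253, 0.1582)–(-0.717124, 1.25808, 0.1582)  len=0.2765
  (v0,v5,v1) [-+-] → (-0.717124, 1.25808, 0.1582)–(0.717124, 1.25808, 0.1582)  len=1.4342
  (v0,v10,v11) [--+] → (-1.3185, 0, 0.1582)–(-0.912666, 1.06253, 0.1582)  len=1.1374
  (v1,v5,v9) [-++] → (0.717124, 1.25808, 0.1582)–(0.912666, 1.06253, 0.1582)  len=0.2765
  (v11,v10,v2) [+--] → (-1.3185, 0, 0.1582)–(-0.912666, -1.06253, 0.1582)  len=1.1374
  (v3,v9,v4) [-++] → (0.912666, -1.06253, 0.1582)–(0.717124, -1.25808, 0.1582)  len=0.2765
  (v3,v4,v2) [-+-] → (0.717124, -1.25808, 0.1582)–(-0.717124, -1.25808, 0.1582)  len=1.4342
  (v3,v8,v9) [--+] → (1.3185, 0, 0.1582)–(0.912666, -1.06253, 0.1582)  len=1.1374
  (v2,v4,v11) [-++] → (-0.717124, -1.25808, 0.1582)–(-0.912666, -1.06253, 0.1582)  len=0.2765
  (v9,v8,v1) [+--] → (1.3185, 0, 0.1582)–(0.912666, 1.06253, 0.1582)  len=1.1374

Chained into 1 loop(s):
  loop 1: 10 segments, perimeter = 8.5242
Total perimeter = 8.524


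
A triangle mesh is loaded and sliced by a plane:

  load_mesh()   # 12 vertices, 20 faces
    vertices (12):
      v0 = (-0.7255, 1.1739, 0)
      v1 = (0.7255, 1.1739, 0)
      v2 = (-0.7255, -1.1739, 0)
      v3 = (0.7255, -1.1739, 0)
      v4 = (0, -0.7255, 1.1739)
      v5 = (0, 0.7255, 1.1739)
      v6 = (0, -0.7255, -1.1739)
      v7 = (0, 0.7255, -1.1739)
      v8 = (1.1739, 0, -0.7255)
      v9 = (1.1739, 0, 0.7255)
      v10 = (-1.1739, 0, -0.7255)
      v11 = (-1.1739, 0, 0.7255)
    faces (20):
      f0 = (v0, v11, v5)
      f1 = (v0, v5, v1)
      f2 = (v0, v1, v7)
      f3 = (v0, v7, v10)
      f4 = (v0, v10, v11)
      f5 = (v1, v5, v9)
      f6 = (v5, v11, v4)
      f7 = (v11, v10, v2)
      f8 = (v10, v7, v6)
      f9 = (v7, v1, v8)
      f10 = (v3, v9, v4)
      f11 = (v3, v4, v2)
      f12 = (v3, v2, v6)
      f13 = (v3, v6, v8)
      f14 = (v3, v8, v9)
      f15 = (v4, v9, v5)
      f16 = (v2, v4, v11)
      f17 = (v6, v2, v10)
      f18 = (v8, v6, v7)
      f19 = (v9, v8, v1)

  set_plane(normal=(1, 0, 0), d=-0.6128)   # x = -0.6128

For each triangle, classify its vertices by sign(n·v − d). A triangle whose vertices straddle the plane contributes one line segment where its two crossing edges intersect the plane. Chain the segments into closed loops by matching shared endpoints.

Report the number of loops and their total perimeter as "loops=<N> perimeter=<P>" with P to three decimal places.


Straddling triangles (10 of 20):
  (v0,v11,v5) [--+] → (-0.6128, 0.346774, 0.939826)–(-0.6128, 1.10425, 0.182355)  len=1.0712
  (v0,v5,v1) [-++] → (-0.6128, 1.10425, 0.182355)–(-0.6128, 1.1739, 0)  len=0.1952
  (v0,v1,v7) [-++] → (-0.6128, 1.1739, 0)–(-0.6128, 1.10425, -0.182355)  len=0.1952
  (v0,v7,v10) [-+-] → (-0.6128, 1.10425, -0.182355)–(-0.6128, 0.346774, -0.939826)  len=1.0712
  (v5,v11,v4) [+-+] → (-0.6128, 0.346774, 0.939826)–(-0.6128, -0.346774, 0.939826)  len=0.6935
  (v10,v7,v6) [-++] → (-0.6128, 0.346774, -0.939826)–(-0.6128, -0.346774, -0.939826)  len=0.6935
  (v3,v4,v2) [++-] → (-0.6128, -1.10425, 0.182355)–(-0.6128, -1.1739, 0)  len=0.1952
  (v3,v2,v6) [+-+] → (-0.6128, -1.1739, 0)–(-0.6128, -1.10425, -0.182355)  len=0.1952
  (v2,v4,v11) [-+-] → (-0.6128, -1.10425, 0.182355)–(-0.6128, -0.346774, 0.939826)  len=1.0712
  (v6,v2,v10) [+--] → (-0.6128, -1.10425, -0.182355)–(-0.6128, -0.346774, -0.939826)  len=1.0712

Chained into 1 loop(s):
  loop 1: 10 segments, perimeter = 6.4528
Total perimeter = 6.453

loops=1 perimeter=6.453


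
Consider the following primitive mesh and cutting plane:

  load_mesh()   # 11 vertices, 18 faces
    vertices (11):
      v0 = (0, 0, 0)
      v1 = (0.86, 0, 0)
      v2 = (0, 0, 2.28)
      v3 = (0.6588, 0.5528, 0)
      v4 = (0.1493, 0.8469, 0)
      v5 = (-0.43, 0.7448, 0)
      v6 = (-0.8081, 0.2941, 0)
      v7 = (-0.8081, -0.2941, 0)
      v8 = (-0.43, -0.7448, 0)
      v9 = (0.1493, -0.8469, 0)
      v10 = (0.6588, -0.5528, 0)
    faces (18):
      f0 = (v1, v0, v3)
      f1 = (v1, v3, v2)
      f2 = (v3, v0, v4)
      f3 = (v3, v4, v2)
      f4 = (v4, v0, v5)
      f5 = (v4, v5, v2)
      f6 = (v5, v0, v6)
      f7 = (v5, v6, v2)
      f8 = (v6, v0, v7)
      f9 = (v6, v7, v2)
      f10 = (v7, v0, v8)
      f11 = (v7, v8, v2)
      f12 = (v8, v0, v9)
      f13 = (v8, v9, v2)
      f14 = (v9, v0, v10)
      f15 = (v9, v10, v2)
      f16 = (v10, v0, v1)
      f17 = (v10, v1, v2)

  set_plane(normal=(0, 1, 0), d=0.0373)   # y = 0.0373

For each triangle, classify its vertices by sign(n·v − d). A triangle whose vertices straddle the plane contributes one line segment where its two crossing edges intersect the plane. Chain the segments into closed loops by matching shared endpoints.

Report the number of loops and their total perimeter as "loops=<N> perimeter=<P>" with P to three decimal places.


loops=1 perimeter=6.329

Straddling triangles (10 of 18):
  (v1,v0,v3) [--+] → (0.0444523, 0.0373, 0)–(0.846424, 0.0373, 0)  len=0.8020
  (v1,v3,v2) [-+-] → (0.846424, 0.0373, 0)–(0.0444523, 0.0373, 2.12616)  len=2.2724
  (v3,v0,v4) [+-+] → (0.0444523, 0.0373, 0)–(0.00657562, 0.0373, 0)  len=0.0379
  (v3,v4,v2) [++-] → (0.00657562, 0.0373, 2.17958)–(0.0444523, 0.0373, 2.12616)  len=0.0655
  (v4,v0,v5) [+-+] → (0.00657562, 0.0373, 0)–(-0.0215346, 0.0373, 0)  len=0.0281
  (v4,v5,v2) [++-] → (-0.0215346, 0.0373, 2.16582)–(0.00657562, 0.0373, 2.17958)  len=0.0313
  (v5,v0,v6) [+-+] → (-0.0215346, 0.0373, 0)–(-0.102489, 0.0373, 0)  len=0.0810
  (v5,v6,v2) [++-] → (-0.102489, 0.0373, 1.99083)–(-0.0215346, 0.0373, 2.16582)  len=0.1928
  (v6,v0,v7) [+--] → (-0.102489, 0.0373, 0)–(-0.8081, 0.0373, 0)  len=0.7056
  (v6,v7,v2) [+--] → (-0.8081, 0.0373, 0)–(-0.102489, 0.0373, 1.99083)  len=2.1122

Chained into 1 loop(s):
  loop 1: 10 segments, perimeter = 6.3287
Total perimeter = 6.329


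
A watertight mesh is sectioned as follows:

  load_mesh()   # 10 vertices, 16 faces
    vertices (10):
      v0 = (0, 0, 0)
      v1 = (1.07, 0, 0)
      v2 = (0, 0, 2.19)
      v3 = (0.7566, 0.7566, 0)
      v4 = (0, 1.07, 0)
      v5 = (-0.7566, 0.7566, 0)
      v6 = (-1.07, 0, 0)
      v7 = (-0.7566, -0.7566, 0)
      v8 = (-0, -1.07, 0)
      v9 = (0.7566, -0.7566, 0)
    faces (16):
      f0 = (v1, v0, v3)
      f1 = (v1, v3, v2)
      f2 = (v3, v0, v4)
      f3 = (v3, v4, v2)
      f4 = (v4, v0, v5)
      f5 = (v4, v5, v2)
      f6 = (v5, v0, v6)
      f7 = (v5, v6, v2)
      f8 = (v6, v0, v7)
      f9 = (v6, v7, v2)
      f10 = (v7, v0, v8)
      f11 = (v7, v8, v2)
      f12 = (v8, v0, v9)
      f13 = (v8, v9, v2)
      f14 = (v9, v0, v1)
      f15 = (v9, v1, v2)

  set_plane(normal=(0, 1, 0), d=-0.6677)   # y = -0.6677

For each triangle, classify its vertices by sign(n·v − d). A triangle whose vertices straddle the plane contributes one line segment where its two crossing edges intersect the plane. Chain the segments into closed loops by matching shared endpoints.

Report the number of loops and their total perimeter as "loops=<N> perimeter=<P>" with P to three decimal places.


Straddling triangles (8 of 16):
  (v6,v0,v7) [++-] → (-0.6677, -0.6677, 0)–(-0.793424, -0.6677, 0)  len=0.1257
  (v6,v7,v2) [+-+] → (-0.793424, -0.6677, 0)–(-0.6677, -0.6677, 0.257324)  len=0.2864
  (v7,v0,v8) [-+-] → (-0.6677, -0.6677, 0)–(0, -0.6677, 0)  len=0.6677
  (v7,v8,v2) [--+] → (0, -0.6677, 0.823399)–(-0.6677, -0.6677, 0.257324)  len=0.8754
  (v8,v0,v9) [-+-] → (0, -0.6677, 0)–(0.6677, -0.6677, 0)  len=0.6677
  (v8,v9,v2) [--+] → (0.6677, -0.6677, 0.257324)–(0, -0.6677, 0.823399)  len=0.8754
  (v9,v0,v1) [-++] → (0.6677, -0.6677, 0)–(0.793424, -0.6677, 0)  len=0.1257
  (v9,v1,v2) [-++] → (0.793424, -0.6677, 0)–(0.6677, -0.6677, 0.257324)  len=0.2864

Chained into 1 loop(s):
  loop 1: 8 segments, perimeter = 3.9104
Total perimeter = 3.910

loops=1 perimeter=3.910


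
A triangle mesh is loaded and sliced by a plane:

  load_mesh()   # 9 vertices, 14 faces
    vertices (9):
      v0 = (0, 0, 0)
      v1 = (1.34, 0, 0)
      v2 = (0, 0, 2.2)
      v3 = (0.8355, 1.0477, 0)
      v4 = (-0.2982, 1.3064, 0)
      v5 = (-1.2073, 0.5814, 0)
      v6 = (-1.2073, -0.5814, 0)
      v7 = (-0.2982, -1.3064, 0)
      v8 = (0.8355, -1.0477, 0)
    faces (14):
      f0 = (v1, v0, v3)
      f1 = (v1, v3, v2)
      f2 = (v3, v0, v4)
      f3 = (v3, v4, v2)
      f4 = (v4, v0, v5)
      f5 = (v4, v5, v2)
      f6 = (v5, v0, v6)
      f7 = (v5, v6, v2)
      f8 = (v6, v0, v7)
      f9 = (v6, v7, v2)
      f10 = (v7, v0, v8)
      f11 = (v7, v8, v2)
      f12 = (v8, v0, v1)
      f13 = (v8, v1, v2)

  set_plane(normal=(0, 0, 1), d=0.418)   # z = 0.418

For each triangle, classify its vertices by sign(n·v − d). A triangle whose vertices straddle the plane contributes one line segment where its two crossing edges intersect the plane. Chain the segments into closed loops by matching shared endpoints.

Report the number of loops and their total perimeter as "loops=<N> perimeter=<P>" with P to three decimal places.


Straddling triangles (7 of 14):
  (v1,v3,v2) [--+] → (0.676755, 0.848637, 0.418)–(1.0854, 0, 0.418)  len=0.9419
  (v3,v4,v2) [--+] → (-0.241542, 1.05818, 0.418)–(0.676755, 0.848637, 0.418)  len=0.9419
  (v4,v5,v2) [--+] → (-0.977913, 0.470934, 0.418)–(-0.241542, 1.05818, 0.418)  len=0.9419
  (v5,v6,v2) [--+] → (-0.977913, -0.470934, 0.418)–(-0.977913, 0.470934, 0.418)  len=0.9419
  (v6,v7,v2) [--+] → (-0.241542, -1.05818, 0.418)–(-0.977913, -0.470934, 0.418)  len=0.9419
  (v7,v8,v2) [--+] → (0.676755, -0.848637, 0.418)–(-0.241542, -1.05818, 0.418)  len=0.9419
  (v8,v1,v2) [--+] → (1.0854, 0, 0.418)–(0.676755, -0.848637, 0.418)  len=0.9419

Chained into 1 loop(s):
  loop 1: 7 segments, perimeter = 6.5932
Total perimeter = 6.593

loops=1 perimeter=6.593


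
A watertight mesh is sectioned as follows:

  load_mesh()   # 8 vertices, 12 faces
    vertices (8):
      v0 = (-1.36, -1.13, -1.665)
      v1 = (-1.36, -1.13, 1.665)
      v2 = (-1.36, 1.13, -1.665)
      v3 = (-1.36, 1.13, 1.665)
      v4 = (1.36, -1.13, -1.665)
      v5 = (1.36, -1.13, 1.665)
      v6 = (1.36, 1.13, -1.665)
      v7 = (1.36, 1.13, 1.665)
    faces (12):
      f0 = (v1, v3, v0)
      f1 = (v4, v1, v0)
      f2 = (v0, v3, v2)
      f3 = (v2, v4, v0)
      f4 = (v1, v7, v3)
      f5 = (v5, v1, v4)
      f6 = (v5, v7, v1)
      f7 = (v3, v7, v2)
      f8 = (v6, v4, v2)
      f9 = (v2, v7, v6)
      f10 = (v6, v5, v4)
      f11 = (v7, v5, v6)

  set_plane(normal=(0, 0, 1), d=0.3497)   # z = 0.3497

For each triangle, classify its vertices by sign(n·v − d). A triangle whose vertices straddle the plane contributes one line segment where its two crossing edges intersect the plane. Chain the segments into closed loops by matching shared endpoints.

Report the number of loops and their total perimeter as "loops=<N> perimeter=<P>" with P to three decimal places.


Straddling triangles (8 of 12):
  (v1,v3,v0) [++-] → (-1.36, 0.237334, 0.3497)–(-1.36, -1.13, 0.3497)  len=1.3673
  (v4,v1,v0) [-+-] → (-0.285641, -1.13, 0.3497)–(-1.36, -1.13, 0.3497)  len=1.0744
  (v0,v3,v2) [-+-] → (-1.36, 0.237334, 0.3497)–(-1.36, 1.13, 0.3497)  len=0.8927
  (v5,v1,v4) [++-] → (-0.285641, -1.13, 0.3497)–(1.36, -1.13, 0.3497)  len=1.6456
  (v3,v7,v2) [++-] → (0.285641, 1.13, 0.3497)–(-1.36, 1.13, 0.3497)  len=1.6456
  (v2,v7,v6) [-+-] → (0.285641, 1.13, 0.3497)–(1.36, 1.13, 0.3497)  len=1.0744
  (v6,v5,v4) [-+-] → (1.36, -0.237334, 0.3497)–(1.36, -1.13, 0.3497)  len=0.8927
  (v7,v5,v6) [++-] → (1.36, -0.237334, 0.3497)–(1.36, 1.13, 0.3497)  len=1.3673

Chained into 1 loop(s):
  loop 1: 8 segments, perimeter = 9.9600
Total perimeter = 9.960

loops=1 perimeter=9.960


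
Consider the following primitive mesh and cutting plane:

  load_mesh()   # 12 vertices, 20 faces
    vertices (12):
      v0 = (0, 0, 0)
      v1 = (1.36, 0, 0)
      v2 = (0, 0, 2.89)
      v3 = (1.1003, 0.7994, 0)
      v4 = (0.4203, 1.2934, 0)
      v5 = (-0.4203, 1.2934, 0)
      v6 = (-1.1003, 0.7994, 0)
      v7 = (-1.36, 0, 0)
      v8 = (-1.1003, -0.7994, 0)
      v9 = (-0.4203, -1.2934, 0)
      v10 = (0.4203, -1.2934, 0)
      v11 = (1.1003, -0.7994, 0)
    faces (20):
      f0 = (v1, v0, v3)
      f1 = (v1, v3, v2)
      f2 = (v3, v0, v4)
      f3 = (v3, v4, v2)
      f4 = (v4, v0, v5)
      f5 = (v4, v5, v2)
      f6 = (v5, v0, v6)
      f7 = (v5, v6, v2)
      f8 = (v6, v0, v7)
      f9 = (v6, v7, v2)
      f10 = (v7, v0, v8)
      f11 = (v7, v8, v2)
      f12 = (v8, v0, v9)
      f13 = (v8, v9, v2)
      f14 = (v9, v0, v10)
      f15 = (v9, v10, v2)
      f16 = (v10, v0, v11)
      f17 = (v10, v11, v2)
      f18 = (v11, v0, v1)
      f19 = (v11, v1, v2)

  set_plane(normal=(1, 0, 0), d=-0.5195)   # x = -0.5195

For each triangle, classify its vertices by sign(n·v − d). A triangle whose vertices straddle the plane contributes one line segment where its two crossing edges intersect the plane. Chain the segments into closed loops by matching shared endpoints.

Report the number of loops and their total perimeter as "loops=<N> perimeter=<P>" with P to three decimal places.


Straddling triangles (8 of 20):
  (v5,v0,v6) [++-] → (-0.5195, 0.377432, 0)–(-0.5195, 1.22133, 0)  len=0.8439
  (v5,v6,v2) [+-+] → (-0.5195, 1.22133, 0)–(-0.5195, 0.377432, 1.5255)  len=1.7434
  (v6,v0,v7) [-+-] → (-0.5195, 0.377432, 0)–(-0.5195, 0, 0)  len=0.3774
  (v6,v7,v2) [--+] → (-0.5195, 0, 1.78606)–(-0.5195, 0.377432, 1.5255)  len=0.4586
  (v7,v0,v8) [-+-] → (-0.5195, 0, 0)–(-0.5195, -0.377432, 0)  len=0.3774
  (v7,v8,v2) [--+] → (-0.5195, -0.377432, 1.5255)–(-0.5195, 0, 1.78606)  len=0.4586
  (v8,v0,v9) [-++] → (-0.5195, -0.377432, 0)–(-0.5195, -1.22133, 0)  len=0.8439
  (v8,v9,v2) [-++] → (-0.5195, -1.22133, 0)–(-0.5195, -0.377432, 1.5255)  len=1.7434

Chained into 1 loop(s):
  loop 1: 8 segments, perimeter = 6.8467
Total perimeter = 6.847

loops=1 perimeter=6.847
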